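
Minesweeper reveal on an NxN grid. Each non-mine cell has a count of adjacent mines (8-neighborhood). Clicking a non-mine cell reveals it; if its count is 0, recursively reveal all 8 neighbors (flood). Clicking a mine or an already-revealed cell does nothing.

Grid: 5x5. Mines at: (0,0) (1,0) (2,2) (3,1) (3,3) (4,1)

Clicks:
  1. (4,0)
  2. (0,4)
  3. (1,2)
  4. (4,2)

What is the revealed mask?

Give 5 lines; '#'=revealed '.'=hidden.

Click 1 (4,0) count=2: revealed 1 new [(4,0)] -> total=1
Click 2 (0,4) count=0: revealed 10 new [(0,1) (0,2) (0,3) (0,4) (1,1) (1,2) (1,3) (1,4) (2,3) (2,4)] -> total=11
Click 3 (1,2) count=1: revealed 0 new [(none)] -> total=11
Click 4 (4,2) count=3: revealed 1 new [(4,2)] -> total=12

Answer: .####
.####
...##
.....
#.#..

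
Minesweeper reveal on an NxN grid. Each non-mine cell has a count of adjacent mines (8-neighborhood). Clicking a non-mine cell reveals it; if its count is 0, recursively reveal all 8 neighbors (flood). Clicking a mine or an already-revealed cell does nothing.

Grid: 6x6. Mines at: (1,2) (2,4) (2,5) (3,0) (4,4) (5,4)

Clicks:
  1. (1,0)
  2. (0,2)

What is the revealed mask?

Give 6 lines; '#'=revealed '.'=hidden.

Click 1 (1,0) count=0: revealed 6 new [(0,0) (0,1) (1,0) (1,1) (2,0) (2,1)] -> total=6
Click 2 (0,2) count=1: revealed 1 new [(0,2)] -> total=7

Answer: ###...
##....
##....
......
......
......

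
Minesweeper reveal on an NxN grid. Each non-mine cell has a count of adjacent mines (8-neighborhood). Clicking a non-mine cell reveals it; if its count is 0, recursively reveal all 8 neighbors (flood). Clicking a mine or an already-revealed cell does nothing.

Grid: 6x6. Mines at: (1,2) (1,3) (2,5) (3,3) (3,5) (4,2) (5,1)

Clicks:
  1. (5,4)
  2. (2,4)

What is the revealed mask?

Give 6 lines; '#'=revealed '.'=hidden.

Answer: ......
......
....#.
......
...###
...###

Derivation:
Click 1 (5,4) count=0: revealed 6 new [(4,3) (4,4) (4,5) (5,3) (5,4) (5,5)] -> total=6
Click 2 (2,4) count=4: revealed 1 new [(2,4)] -> total=7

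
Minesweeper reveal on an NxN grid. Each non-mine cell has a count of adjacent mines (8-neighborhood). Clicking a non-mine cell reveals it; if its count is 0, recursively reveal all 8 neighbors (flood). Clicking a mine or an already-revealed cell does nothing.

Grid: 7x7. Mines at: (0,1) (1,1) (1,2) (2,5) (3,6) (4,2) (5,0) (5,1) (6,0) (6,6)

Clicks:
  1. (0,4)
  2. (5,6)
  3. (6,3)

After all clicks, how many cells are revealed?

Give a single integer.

Click 1 (0,4) count=0: revealed 8 new [(0,3) (0,4) (0,5) (0,6) (1,3) (1,4) (1,5) (1,6)] -> total=8
Click 2 (5,6) count=1: revealed 1 new [(5,6)] -> total=9
Click 3 (6,3) count=0: revealed 14 new [(3,3) (3,4) (3,5) (4,3) (4,4) (4,5) (5,2) (5,3) (5,4) (5,5) (6,2) (6,3) (6,4) (6,5)] -> total=23

Answer: 23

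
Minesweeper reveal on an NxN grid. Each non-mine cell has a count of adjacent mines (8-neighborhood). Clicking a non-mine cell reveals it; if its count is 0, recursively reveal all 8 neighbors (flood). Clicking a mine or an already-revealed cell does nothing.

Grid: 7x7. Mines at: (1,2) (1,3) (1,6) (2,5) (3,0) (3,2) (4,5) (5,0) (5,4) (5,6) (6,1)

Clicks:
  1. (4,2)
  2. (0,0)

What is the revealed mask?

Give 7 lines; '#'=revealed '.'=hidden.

Click 1 (4,2) count=1: revealed 1 new [(4,2)] -> total=1
Click 2 (0,0) count=0: revealed 6 new [(0,0) (0,1) (1,0) (1,1) (2,0) (2,1)] -> total=7

Answer: ##.....
##.....
##.....
.......
..#....
.......
.......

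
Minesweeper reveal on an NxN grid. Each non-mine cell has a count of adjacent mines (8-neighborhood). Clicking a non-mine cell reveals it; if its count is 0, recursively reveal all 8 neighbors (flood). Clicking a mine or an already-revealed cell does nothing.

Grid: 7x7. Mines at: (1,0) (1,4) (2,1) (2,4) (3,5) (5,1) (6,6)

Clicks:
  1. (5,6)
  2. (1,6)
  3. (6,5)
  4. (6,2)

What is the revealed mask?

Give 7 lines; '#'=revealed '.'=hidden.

Answer: .....##
.....##
.....##
.......
.......
......#
..#..#.

Derivation:
Click 1 (5,6) count=1: revealed 1 new [(5,6)] -> total=1
Click 2 (1,6) count=0: revealed 6 new [(0,5) (0,6) (1,5) (1,6) (2,5) (2,6)] -> total=7
Click 3 (6,5) count=1: revealed 1 new [(6,5)] -> total=8
Click 4 (6,2) count=1: revealed 1 new [(6,2)] -> total=9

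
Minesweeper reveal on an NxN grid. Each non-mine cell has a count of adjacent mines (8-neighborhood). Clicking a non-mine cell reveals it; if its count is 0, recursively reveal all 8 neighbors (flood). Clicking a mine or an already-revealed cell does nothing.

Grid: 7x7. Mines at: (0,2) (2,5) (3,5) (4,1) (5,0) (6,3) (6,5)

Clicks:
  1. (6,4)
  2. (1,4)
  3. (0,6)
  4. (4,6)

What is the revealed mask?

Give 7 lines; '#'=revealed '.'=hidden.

Answer: ...####
...####
.......
.......
......#
.......
....#..

Derivation:
Click 1 (6,4) count=2: revealed 1 new [(6,4)] -> total=1
Click 2 (1,4) count=1: revealed 1 new [(1,4)] -> total=2
Click 3 (0,6) count=0: revealed 7 new [(0,3) (0,4) (0,5) (0,6) (1,3) (1,5) (1,6)] -> total=9
Click 4 (4,6) count=1: revealed 1 new [(4,6)] -> total=10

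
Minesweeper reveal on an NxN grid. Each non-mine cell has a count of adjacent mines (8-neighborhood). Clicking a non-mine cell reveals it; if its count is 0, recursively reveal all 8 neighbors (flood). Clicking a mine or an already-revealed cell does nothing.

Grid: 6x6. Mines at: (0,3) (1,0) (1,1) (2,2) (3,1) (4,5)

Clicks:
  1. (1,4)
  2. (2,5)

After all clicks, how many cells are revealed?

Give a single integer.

Answer: 11

Derivation:
Click 1 (1,4) count=1: revealed 1 new [(1,4)] -> total=1
Click 2 (2,5) count=0: revealed 10 new [(0,4) (0,5) (1,3) (1,5) (2,3) (2,4) (2,5) (3,3) (3,4) (3,5)] -> total=11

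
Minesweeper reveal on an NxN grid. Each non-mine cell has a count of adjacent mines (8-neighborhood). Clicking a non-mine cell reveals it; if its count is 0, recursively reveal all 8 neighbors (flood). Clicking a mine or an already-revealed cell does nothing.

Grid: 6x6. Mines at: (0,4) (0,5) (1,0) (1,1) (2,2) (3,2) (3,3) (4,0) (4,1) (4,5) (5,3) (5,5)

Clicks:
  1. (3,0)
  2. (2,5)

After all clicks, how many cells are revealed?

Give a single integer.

Answer: 7

Derivation:
Click 1 (3,0) count=2: revealed 1 new [(3,0)] -> total=1
Click 2 (2,5) count=0: revealed 6 new [(1,4) (1,5) (2,4) (2,5) (3,4) (3,5)] -> total=7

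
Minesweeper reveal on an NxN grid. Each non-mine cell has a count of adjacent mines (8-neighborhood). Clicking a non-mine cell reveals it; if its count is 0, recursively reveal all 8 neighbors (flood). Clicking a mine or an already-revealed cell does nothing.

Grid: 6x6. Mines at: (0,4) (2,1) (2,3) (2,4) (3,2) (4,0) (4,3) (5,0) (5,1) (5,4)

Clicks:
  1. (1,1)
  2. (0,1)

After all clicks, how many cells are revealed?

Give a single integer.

Answer: 8

Derivation:
Click 1 (1,1) count=1: revealed 1 new [(1,1)] -> total=1
Click 2 (0,1) count=0: revealed 7 new [(0,0) (0,1) (0,2) (0,3) (1,0) (1,2) (1,3)] -> total=8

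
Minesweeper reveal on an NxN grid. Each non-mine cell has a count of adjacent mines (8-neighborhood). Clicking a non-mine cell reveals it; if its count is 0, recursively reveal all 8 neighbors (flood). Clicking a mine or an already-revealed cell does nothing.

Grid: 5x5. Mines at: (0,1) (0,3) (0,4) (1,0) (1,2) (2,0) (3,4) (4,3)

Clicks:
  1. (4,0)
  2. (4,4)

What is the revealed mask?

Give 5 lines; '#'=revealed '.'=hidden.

Click 1 (4,0) count=0: revealed 6 new [(3,0) (3,1) (3,2) (4,0) (4,1) (4,2)] -> total=6
Click 2 (4,4) count=2: revealed 1 new [(4,4)] -> total=7

Answer: .....
.....
.....
###..
###.#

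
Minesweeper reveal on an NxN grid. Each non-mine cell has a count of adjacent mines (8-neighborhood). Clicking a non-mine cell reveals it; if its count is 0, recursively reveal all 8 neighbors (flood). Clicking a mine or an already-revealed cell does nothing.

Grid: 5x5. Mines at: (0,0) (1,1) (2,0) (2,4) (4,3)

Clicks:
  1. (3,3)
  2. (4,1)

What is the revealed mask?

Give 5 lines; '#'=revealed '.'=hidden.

Click 1 (3,3) count=2: revealed 1 new [(3,3)] -> total=1
Click 2 (4,1) count=0: revealed 6 new [(3,0) (3,1) (3,2) (4,0) (4,1) (4,2)] -> total=7

Answer: .....
.....
.....
####.
###..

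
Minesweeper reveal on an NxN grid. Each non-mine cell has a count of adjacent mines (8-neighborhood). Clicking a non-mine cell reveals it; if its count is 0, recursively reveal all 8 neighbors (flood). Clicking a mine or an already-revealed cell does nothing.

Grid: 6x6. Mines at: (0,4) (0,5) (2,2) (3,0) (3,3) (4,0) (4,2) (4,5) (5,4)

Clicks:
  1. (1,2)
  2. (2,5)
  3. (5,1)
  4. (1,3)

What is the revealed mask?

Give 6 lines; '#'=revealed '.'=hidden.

Answer: ......
..####
....##
....##
......
.#....

Derivation:
Click 1 (1,2) count=1: revealed 1 new [(1,2)] -> total=1
Click 2 (2,5) count=0: revealed 6 new [(1,4) (1,5) (2,4) (2,5) (3,4) (3,5)] -> total=7
Click 3 (5,1) count=2: revealed 1 new [(5,1)] -> total=8
Click 4 (1,3) count=2: revealed 1 new [(1,3)] -> total=9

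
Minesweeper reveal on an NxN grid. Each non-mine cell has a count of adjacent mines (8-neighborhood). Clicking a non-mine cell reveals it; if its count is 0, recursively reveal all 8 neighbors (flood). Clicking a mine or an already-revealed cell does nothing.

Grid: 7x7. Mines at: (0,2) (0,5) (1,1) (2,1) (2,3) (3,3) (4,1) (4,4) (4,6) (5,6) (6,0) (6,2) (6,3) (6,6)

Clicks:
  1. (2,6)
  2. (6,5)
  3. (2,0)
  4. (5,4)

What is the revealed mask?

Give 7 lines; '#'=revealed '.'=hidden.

Answer: .......
....###
#...###
....###
.......
....#..
.....#.

Derivation:
Click 1 (2,6) count=0: revealed 9 new [(1,4) (1,5) (1,6) (2,4) (2,5) (2,6) (3,4) (3,5) (3,6)] -> total=9
Click 2 (6,5) count=2: revealed 1 new [(6,5)] -> total=10
Click 3 (2,0) count=2: revealed 1 new [(2,0)] -> total=11
Click 4 (5,4) count=2: revealed 1 new [(5,4)] -> total=12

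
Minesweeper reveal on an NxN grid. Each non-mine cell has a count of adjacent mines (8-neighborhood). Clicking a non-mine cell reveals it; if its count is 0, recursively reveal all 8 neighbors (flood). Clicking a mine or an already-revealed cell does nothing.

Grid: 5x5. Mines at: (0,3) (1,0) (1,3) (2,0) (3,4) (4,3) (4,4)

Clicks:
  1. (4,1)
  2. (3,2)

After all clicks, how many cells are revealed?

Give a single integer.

Click 1 (4,1) count=0: revealed 6 new [(3,0) (3,1) (3,2) (4,0) (4,1) (4,2)] -> total=6
Click 2 (3,2) count=1: revealed 0 new [(none)] -> total=6

Answer: 6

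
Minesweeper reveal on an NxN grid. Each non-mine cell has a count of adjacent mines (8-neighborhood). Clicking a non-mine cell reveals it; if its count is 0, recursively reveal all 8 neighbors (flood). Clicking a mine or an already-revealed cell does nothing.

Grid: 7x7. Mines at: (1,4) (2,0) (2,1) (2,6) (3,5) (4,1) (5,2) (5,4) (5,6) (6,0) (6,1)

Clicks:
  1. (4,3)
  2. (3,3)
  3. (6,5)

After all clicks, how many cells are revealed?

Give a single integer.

Answer: 10

Derivation:
Click 1 (4,3) count=2: revealed 1 new [(4,3)] -> total=1
Click 2 (3,3) count=0: revealed 8 new [(2,2) (2,3) (2,4) (3,2) (3,3) (3,4) (4,2) (4,4)] -> total=9
Click 3 (6,5) count=2: revealed 1 new [(6,5)] -> total=10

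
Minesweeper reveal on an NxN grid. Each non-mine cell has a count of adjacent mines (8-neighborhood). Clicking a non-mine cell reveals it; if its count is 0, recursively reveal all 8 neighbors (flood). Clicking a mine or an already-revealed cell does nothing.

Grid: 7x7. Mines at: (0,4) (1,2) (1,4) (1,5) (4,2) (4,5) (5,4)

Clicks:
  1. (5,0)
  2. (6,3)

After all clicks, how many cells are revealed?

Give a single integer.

Click 1 (5,0) count=0: revealed 18 new [(0,0) (0,1) (1,0) (1,1) (2,0) (2,1) (3,0) (3,1) (4,0) (4,1) (5,0) (5,1) (5,2) (5,3) (6,0) (6,1) (6,2) (6,3)] -> total=18
Click 2 (6,3) count=1: revealed 0 new [(none)] -> total=18

Answer: 18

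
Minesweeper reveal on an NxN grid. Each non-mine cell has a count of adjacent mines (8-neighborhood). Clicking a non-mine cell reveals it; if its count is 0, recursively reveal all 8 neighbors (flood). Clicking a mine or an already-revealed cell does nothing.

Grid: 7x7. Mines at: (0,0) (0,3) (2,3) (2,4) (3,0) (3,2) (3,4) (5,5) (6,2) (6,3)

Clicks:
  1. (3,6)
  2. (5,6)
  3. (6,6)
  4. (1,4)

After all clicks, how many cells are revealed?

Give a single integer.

Click 1 (3,6) count=0: revealed 12 new [(0,4) (0,5) (0,6) (1,4) (1,5) (1,6) (2,5) (2,6) (3,5) (3,6) (4,5) (4,6)] -> total=12
Click 2 (5,6) count=1: revealed 1 new [(5,6)] -> total=13
Click 3 (6,6) count=1: revealed 1 new [(6,6)] -> total=14
Click 4 (1,4) count=3: revealed 0 new [(none)] -> total=14

Answer: 14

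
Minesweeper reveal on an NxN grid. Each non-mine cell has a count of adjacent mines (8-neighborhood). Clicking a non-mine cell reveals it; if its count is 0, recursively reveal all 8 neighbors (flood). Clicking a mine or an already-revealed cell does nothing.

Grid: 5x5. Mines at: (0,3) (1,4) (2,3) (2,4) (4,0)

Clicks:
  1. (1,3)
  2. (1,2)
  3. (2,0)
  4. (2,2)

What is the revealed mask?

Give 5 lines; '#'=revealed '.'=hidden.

Click 1 (1,3) count=4: revealed 1 new [(1,3)] -> total=1
Click 2 (1,2) count=2: revealed 1 new [(1,2)] -> total=2
Click 3 (2,0) count=0: revealed 11 new [(0,0) (0,1) (0,2) (1,0) (1,1) (2,0) (2,1) (2,2) (3,0) (3,1) (3,2)] -> total=13
Click 4 (2,2) count=1: revealed 0 new [(none)] -> total=13

Answer: ###..
####.
###..
###..
.....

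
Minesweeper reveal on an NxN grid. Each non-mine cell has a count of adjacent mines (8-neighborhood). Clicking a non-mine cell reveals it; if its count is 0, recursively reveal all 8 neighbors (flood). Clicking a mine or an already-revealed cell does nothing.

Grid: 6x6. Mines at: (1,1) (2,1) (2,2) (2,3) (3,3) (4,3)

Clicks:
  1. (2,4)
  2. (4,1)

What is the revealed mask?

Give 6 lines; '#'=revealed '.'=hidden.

Answer: ......
......
....#.
###...
###...
###...

Derivation:
Click 1 (2,4) count=2: revealed 1 new [(2,4)] -> total=1
Click 2 (4,1) count=0: revealed 9 new [(3,0) (3,1) (3,2) (4,0) (4,1) (4,2) (5,0) (5,1) (5,2)] -> total=10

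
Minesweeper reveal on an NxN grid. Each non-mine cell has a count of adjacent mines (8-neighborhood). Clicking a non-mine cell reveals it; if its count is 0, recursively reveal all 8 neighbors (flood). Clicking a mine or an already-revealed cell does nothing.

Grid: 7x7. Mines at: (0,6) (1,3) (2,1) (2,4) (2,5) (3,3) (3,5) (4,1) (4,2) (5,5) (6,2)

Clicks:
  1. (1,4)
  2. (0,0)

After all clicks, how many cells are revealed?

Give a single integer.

Click 1 (1,4) count=3: revealed 1 new [(1,4)] -> total=1
Click 2 (0,0) count=0: revealed 6 new [(0,0) (0,1) (0,2) (1,0) (1,1) (1,2)] -> total=7

Answer: 7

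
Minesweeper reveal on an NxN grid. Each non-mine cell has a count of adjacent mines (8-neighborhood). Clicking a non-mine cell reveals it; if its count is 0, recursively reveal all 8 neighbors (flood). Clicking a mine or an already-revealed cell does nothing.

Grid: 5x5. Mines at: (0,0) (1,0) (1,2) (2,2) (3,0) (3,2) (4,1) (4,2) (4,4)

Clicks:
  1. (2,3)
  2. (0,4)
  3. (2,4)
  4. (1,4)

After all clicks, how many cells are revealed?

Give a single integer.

Click 1 (2,3) count=3: revealed 1 new [(2,3)] -> total=1
Click 2 (0,4) count=0: revealed 7 new [(0,3) (0,4) (1,3) (1,4) (2,4) (3,3) (3,4)] -> total=8
Click 3 (2,4) count=0: revealed 0 new [(none)] -> total=8
Click 4 (1,4) count=0: revealed 0 new [(none)] -> total=8

Answer: 8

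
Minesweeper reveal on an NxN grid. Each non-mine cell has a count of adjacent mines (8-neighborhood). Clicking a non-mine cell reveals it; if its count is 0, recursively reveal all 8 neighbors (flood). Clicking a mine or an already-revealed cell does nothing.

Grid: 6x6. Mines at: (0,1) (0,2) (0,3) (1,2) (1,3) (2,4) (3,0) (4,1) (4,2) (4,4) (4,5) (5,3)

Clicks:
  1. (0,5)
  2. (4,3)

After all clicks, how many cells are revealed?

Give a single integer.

Click 1 (0,5) count=0: revealed 4 new [(0,4) (0,5) (1,4) (1,5)] -> total=4
Click 2 (4,3) count=3: revealed 1 new [(4,3)] -> total=5

Answer: 5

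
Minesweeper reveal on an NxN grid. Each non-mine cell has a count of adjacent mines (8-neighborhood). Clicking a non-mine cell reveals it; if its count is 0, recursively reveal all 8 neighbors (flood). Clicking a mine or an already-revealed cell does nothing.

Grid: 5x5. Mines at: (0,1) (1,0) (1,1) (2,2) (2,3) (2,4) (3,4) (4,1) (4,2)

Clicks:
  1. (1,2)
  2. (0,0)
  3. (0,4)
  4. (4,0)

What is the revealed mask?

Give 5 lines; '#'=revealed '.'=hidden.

Click 1 (1,2) count=4: revealed 1 new [(1,2)] -> total=1
Click 2 (0,0) count=3: revealed 1 new [(0,0)] -> total=2
Click 3 (0,4) count=0: revealed 5 new [(0,2) (0,3) (0,4) (1,3) (1,4)] -> total=7
Click 4 (4,0) count=1: revealed 1 new [(4,0)] -> total=8

Answer: #.###
..###
.....
.....
#....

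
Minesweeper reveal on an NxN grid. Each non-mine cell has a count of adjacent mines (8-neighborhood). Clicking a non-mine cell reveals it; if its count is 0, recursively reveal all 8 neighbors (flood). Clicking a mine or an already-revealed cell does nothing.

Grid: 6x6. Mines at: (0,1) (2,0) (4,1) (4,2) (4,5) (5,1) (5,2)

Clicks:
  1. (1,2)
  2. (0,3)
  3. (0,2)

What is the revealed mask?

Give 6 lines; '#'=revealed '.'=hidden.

Click 1 (1,2) count=1: revealed 1 new [(1,2)] -> total=1
Click 2 (0,3) count=0: revealed 18 new [(0,2) (0,3) (0,4) (0,5) (1,1) (1,3) (1,4) (1,5) (2,1) (2,2) (2,3) (2,4) (2,5) (3,1) (3,2) (3,3) (3,4) (3,5)] -> total=19
Click 3 (0,2) count=1: revealed 0 new [(none)] -> total=19

Answer: ..####
.#####
.#####
.#####
......
......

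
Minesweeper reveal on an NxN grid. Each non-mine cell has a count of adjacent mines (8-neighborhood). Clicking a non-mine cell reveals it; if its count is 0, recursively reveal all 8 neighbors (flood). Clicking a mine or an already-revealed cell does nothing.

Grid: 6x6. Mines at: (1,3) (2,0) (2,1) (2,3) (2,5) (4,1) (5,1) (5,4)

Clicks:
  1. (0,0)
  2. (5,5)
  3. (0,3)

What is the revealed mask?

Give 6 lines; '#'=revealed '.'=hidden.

Click 1 (0,0) count=0: revealed 6 new [(0,0) (0,1) (0,2) (1,0) (1,1) (1,2)] -> total=6
Click 2 (5,5) count=1: revealed 1 new [(5,5)] -> total=7
Click 3 (0,3) count=1: revealed 1 new [(0,3)] -> total=8

Answer: ####..
###...
......
......
......
.....#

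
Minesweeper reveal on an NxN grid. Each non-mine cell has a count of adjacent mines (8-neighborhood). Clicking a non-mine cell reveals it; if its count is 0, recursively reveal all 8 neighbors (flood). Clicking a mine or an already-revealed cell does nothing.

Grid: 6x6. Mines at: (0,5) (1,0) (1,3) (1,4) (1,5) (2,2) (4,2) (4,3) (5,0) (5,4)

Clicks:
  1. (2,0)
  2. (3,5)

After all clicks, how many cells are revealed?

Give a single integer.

Answer: 7

Derivation:
Click 1 (2,0) count=1: revealed 1 new [(2,0)] -> total=1
Click 2 (3,5) count=0: revealed 6 new [(2,4) (2,5) (3,4) (3,5) (4,4) (4,5)] -> total=7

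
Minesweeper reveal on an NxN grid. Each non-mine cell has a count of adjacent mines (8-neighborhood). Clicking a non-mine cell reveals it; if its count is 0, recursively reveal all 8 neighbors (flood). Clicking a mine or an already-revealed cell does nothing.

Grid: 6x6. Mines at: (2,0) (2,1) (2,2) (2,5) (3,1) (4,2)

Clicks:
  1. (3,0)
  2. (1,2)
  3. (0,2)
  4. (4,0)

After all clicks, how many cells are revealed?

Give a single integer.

Click 1 (3,0) count=3: revealed 1 new [(3,0)] -> total=1
Click 2 (1,2) count=2: revealed 1 new [(1,2)] -> total=2
Click 3 (0,2) count=0: revealed 11 new [(0,0) (0,1) (0,2) (0,3) (0,4) (0,5) (1,0) (1,1) (1,3) (1,4) (1,5)] -> total=13
Click 4 (4,0) count=1: revealed 1 new [(4,0)] -> total=14

Answer: 14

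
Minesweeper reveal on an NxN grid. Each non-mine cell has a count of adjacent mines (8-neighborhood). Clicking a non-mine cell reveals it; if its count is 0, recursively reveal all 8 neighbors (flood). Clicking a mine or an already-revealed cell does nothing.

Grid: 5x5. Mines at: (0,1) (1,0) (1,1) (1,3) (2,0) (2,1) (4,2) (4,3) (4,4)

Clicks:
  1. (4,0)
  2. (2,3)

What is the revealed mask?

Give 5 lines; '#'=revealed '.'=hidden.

Answer: .....
.....
...#.
##...
##...

Derivation:
Click 1 (4,0) count=0: revealed 4 new [(3,0) (3,1) (4,0) (4,1)] -> total=4
Click 2 (2,3) count=1: revealed 1 new [(2,3)] -> total=5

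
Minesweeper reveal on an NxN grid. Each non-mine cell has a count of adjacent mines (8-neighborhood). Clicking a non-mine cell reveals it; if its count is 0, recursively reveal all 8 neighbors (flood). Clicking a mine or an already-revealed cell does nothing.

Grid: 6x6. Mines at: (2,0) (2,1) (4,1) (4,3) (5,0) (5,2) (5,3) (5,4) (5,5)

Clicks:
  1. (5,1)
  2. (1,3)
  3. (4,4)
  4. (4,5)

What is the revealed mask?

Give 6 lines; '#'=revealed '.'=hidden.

Answer: ######
######
..####
..####
....##
.#....

Derivation:
Click 1 (5,1) count=3: revealed 1 new [(5,1)] -> total=1
Click 2 (1,3) count=0: revealed 22 new [(0,0) (0,1) (0,2) (0,3) (0,4) (0,5) (1,0) (1,1) (1,2) (1,3) (1,4) (1,5) (2,2) (2,3) (2,4) (2,5) (3,2) (3,3) (3,4) (3,5) (4,4) (4,5)] -> total=23
Click 3 (4,4) count=4: revealed 0 new [(none)] -> total=23
Click 4 (4,5) count=2: revealed 0 new [(none)] -> total=23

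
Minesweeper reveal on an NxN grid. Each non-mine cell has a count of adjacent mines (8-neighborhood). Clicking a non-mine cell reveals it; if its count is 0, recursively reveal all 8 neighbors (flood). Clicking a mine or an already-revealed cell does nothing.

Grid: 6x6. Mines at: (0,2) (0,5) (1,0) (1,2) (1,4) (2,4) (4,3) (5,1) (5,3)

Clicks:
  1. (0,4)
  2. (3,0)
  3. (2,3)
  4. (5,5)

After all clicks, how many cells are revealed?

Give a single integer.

Click 1 (0,4) count=2: revealed 1 new [(0,4)] -> total=1
Click 2 (3,0) count=0: revealed 9 new [(2,0) (2,1) (2,2) (3,0) (3,1) (3,2) (4,0) (4,1) (4,2)] -> total=10
Click 3 (2,3) count=3: revealed 1 new [(2,3)] -> total=11
Click 4 (5,5) count=0: revealed 6 new [(3,4) (3,5) (4,4) (4,5) (5,4) (5,5)] -> total=17

Answer: 17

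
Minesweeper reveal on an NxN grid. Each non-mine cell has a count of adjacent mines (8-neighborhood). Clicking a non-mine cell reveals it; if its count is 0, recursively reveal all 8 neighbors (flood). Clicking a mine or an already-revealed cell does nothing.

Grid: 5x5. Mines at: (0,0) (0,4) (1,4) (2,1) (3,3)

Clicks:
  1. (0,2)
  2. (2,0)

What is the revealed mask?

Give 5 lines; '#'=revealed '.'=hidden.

Click 1 (0,2) count=0: revealed 6 new [(0,1) (0,2) (0,3) (1,1) (1,2) (1,3)] -> total=6
Click 2 (2,0) count=1: revealed 1 new [(2,0)] -> total=7

Answer: .###.
.###.
#....
.....
.....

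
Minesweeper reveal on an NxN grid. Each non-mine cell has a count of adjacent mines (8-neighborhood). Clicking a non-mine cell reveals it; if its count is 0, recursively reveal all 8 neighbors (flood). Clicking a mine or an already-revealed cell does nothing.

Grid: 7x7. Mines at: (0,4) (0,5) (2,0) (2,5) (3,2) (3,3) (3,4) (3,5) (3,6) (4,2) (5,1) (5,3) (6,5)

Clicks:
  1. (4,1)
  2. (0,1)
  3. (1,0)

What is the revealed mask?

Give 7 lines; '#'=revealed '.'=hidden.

Click 1 (4,1) count=3: revealed 1 new [(4,1)] -> total=1
Click 2 (0,1) count=0: revealed 11 new [(0,0) (0,1) (0,2) (0,3) (1,0) (1,1) (1,2) (1,3) (2,1) (2,2) (2,3)] -> total=12
Click 3 (1,0) count=1: revealed 0 new [(none)] -> total=12

Answer: ####...
####...
.###...
.......
.#.....
.......
.......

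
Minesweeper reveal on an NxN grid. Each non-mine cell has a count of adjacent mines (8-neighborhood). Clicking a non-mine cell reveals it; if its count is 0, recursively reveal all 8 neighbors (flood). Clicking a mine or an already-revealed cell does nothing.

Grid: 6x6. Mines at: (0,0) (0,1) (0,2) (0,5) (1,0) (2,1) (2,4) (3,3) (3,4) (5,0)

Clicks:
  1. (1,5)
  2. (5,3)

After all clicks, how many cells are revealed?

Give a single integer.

Click 1 (1,5) count=2: revealed 1 new [(1,5)] -> total=1
Click 2 (5,3) count=0: revealed 10 new [(4,1) (4,2) (4,3) (4,4) (4,5) (5,1) (5,2) (5,3) (5,4) (5,5)] -> total=11

Answer: 11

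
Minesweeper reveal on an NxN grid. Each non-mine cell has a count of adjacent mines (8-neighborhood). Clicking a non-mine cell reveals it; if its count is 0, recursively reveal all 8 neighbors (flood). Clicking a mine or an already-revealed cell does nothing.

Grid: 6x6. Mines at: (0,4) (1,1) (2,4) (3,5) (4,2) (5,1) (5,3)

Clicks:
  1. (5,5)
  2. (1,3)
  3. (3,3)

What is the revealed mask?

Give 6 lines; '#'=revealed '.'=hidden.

Answer: ......
...#..
......
...#..
....##
....##

Derivation:
Click 1 (5,5) count=0: revealed 4 new [(4,4) (4,5) (5,4) (5,5)] -> total=4
Click 2 (1,3) count=2: revealed 1 new [(1,3)] -> total=5
Click 3 (3,3) count=2: revealed 1 new [(3,3)] -> total=6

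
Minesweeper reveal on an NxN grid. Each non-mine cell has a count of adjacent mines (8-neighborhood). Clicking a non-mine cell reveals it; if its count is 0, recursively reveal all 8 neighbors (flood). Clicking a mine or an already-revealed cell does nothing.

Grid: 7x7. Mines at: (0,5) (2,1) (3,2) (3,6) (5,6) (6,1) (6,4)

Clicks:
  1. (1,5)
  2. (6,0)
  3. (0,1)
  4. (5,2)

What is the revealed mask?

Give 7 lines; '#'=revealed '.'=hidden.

Answer: #####..
######.
..####.
...###.
...###.
..####.
#......

Derivation:
Click 1 (1,5) count=1: revealed 1 new [(1,5)] -> total=1
Click 2 (6,0) count=1: revealed 1 new [(6,0)] -> total=2
Click 3 (0,1) count=0: revealed 23 new [(0,0) (0,1) (0,2) (0,3) (0,4) (1,0) (1,1) (1,2) (1,3) (1,4) (2,2) (2,3) (2,4) (2,5) (3,3) (3,4) (3,5) (4,3) (4,4) (4,5) (5,3) (5,4) (5,5)] -> total=25
Click 4 (5,2) count=1: revealed 1 new [(5,2)] -> total=26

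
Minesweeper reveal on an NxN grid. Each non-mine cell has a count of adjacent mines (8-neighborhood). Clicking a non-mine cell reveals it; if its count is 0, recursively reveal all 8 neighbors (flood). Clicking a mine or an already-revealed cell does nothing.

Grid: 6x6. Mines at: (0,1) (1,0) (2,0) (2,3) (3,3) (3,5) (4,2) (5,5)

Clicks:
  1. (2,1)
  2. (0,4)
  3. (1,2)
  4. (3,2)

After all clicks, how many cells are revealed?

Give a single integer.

Click 1 (2,1) count=2: revealed 1 new [(2,1)] -> total=1
Click 2 (0,4) count=0: revealed 10 new [(0,2) (0,3) (0,4) (0,5) (1,2) (1,3) (1,4) (1,5) (2,4) (2,5)] -> total=11
Click 3 (1,2) count=2: revealed 0 new [(none)] -> total=11
Click 4 (3,2) count=3: revealed 1 new [(3,2)] -> total=12

Answer: 12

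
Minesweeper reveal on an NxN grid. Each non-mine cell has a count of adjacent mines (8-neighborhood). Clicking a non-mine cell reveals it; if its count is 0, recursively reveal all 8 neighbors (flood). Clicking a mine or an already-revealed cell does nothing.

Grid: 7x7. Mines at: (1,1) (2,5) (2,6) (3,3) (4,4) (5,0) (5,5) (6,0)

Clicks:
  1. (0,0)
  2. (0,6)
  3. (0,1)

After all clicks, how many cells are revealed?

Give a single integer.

Click 1 (0,0) count=1: revealed 1 new [(0,0)] -> total=1
Click 2 (0,6) count=0: revealed 13 new [(0,2) (0,3) (0,4) (0,5) (0,6) (1,2) (1,3) (1,4) (1,5) (1,6) (2,2) (2,3) (2,4)] -> total=14
Click 3 (0,1) count=1: revealed 1 new [(0,1)] -> total=15

Answer: 15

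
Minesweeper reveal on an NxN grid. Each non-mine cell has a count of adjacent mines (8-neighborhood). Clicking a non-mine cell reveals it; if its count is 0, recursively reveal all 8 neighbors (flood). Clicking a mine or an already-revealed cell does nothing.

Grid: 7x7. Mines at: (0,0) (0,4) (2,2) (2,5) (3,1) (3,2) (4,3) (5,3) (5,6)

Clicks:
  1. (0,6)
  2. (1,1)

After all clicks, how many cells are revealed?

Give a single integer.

Answer: 5

Derivation:
Click 1 (0,6) count=0: revealed 4 new [(0,5) (0,6) (1,5) (1,6)] -> total=4
Click 2 (1,1) count=2: revealed 1 new [(1,1)] -> total=5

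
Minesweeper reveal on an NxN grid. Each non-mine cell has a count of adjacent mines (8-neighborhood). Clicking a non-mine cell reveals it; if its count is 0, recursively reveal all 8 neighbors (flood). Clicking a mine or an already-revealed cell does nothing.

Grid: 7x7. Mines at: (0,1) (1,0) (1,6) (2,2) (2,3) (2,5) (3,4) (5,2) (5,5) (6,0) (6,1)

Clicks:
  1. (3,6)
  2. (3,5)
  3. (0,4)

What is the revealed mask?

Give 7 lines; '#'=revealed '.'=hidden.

Click 1 (3,6) count=1: revealed 1 new [(3,6)] -> total=1
Click 2 (3,5) count=2: revealed 1 new [(3,5)] -> total=2
Click 3 (0,4) count=0: revealed 8 new [(0,2) (0,3) (0,4) (0,5) (1,2) (1,3) (1,4) (1,5)] -> total=10

Answer: ..####.
..####.
.......
.....##
.......
.......
.......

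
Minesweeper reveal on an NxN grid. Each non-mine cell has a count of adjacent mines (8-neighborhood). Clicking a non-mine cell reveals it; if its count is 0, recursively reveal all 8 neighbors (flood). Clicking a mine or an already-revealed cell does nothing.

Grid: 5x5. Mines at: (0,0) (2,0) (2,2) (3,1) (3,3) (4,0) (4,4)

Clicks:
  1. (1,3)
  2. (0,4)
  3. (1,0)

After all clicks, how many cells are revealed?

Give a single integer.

Answer: 11

Derivation:
Click 1 (1,3) count=1: revealed 1 new [(1,3)] -> total=1
Click 2 (0,4) count=0: revealed 9 new [(0,1) (0,2) (0,3) (0,4) (1,1) (1,2) (1,4) (2,3) (2,4)] -> total=10
Click 3 (1,0) count=2: revealed 1 new [(1,0)] -> total=11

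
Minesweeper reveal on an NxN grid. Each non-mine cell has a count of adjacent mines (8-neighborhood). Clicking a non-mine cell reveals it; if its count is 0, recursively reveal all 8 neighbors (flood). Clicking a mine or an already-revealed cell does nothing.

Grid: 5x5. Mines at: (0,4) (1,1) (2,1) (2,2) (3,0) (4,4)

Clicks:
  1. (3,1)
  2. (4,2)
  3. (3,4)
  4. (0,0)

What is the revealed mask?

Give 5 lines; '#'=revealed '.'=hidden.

Click 1 (3,1) count=3: revealed 1 new [(3,1)] -> total=1
Click 2 (4,2) count=0: revealed 5 new [(3,2) (3,3) (4,1) (4,2) (4,3)] -> total=6
Click 3 (3,4) count=1: revealed 1 new [(3,4)] -> total=7
Click 4 (0,0) count=1: revealed 1 new [(0,0)] -> total=8

Answer: #....
.....
.....
.####
.###.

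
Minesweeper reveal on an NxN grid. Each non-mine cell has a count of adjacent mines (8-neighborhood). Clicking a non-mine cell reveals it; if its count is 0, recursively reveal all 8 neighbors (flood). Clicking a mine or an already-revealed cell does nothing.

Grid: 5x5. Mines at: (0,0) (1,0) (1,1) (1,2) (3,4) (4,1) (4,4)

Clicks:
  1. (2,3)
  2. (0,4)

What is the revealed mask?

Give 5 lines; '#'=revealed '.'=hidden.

Click 1 (2,3) count=2: revealed 1 new [(2,3)] -> total=1
Click 2 (0,4) count=0: revealed 5 new [(0,3) (0,4) (1,3) (1,4) (2,4)] -> total=6

Answer: ...##
...##
...##
.....
.....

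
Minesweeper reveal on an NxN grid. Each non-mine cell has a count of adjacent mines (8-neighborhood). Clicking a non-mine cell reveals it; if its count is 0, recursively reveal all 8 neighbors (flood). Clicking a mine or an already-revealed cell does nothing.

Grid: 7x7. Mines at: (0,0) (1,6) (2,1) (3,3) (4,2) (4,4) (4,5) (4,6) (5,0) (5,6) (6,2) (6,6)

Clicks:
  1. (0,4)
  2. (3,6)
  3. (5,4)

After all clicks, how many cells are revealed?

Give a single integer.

Click 1 (0,4) count=0: revealed 14 new [(0,1) (0,2) (0,3) (0,4) (0,5) (1,1) (1,2) (1,3) (1,4) (1,5) (2,2) (2,3) (2,4) (2,5)] -> total=14
Click 2 (3,6) count=2: revealed 1 new [(3,6)] -> total=15
Click 3 (5,4) count=2: revealed 1 new [(5,4)] -> total=16

Answer: 16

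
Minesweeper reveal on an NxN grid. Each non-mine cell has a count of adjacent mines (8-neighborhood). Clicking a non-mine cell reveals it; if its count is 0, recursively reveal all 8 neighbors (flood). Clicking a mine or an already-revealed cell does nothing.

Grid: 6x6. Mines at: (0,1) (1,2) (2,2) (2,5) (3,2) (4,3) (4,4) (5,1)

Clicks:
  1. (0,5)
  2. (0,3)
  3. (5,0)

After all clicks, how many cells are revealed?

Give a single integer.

Answer: 7

Derivation:
Click 1 (0,5) count=0: revealed 6 new [(0,3) (0,4) (0,5) (1,3) (1,4) (1,5)] -> total=6
Click 2 (0,3) count=1: revealed 0 new [(none)] -> total=6
Click 3 (5,0) count=1: revealed 1 new [(5,0)] -> total=7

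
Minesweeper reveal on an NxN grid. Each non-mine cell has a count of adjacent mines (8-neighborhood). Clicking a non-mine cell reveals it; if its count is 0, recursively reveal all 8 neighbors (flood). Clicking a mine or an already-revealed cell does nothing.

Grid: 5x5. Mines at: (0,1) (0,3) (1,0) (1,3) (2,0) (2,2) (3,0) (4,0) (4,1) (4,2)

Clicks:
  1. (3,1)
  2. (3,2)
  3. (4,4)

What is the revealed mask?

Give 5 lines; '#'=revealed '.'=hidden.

Click 1 (3,1) count=6: revealed 1 new [(3,1)] -> total=1
Click 2 (3,2) count=3: revealed 1 new [(3,2)] -> total=2
Click 3 (4,4) count=0: revealed 6 new [(2,3) (2,4) (3,3) (3,4) (4,3) (4,4)] -> total=8

Answer: .....
.....
...##
.####
...##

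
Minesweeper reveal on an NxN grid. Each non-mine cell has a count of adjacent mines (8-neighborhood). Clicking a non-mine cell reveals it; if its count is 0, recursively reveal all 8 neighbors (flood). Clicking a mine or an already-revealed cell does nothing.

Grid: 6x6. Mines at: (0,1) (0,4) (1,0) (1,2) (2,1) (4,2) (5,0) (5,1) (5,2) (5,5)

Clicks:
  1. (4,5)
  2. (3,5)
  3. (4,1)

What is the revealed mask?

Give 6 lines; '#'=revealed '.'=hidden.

Answer: ......
...###
...###
...###
.#.###
......

Derivation:
Click 1 (4,5) count=1: revealed 1 new [(4,5)] -> total=1
Click 2 (3,5) count=0: revealed 11 new [(1,3) (1,4) (1,5) (2,3) (2,4) (2,5) (3,3) (3,4) (3,5) (4,3) (4,4)] -> total=12
Click 3 (4,1) count=4: revealed 1 new [(4,1)] -> total=13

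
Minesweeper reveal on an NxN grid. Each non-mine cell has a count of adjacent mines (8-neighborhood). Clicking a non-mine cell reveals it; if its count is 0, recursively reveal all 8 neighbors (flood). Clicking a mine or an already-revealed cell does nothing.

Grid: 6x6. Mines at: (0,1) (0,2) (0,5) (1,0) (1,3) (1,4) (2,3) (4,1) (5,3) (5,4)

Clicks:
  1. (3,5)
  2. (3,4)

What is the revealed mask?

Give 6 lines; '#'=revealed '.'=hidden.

Click 1 (3,5) count=0: revealed 6 new [(2,4) (2,5) (3,4) (3,5) (4,4) (4,5)] -> total=6
Click 2 (3,4) count=1: revealed 0 new [(none)] -> total=6

Answer: ......
......
....##
....##
....##
......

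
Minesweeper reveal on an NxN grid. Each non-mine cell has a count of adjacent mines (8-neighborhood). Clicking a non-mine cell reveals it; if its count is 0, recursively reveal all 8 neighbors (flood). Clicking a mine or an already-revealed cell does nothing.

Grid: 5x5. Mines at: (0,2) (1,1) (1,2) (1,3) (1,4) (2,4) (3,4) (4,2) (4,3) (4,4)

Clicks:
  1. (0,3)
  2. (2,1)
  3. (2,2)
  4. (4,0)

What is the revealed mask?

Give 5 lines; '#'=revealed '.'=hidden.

Answer: ...#.
.....
###..
##...
##...

Derivation:
Click 1 (0,3) count=4: revealed 1 new [(0,3)] -> total=1
Click 2 (2,1) count=2: revealed 1 new [(2,1)] -> total=2
Click 3 (2,2) count=3: revealed 1 new [(2,2)] -> total=3
Click 4 (4,0) count=0: revealed 5 new [(2,0) (3,0) (3,1) (4,0) (4,1)] -> total=8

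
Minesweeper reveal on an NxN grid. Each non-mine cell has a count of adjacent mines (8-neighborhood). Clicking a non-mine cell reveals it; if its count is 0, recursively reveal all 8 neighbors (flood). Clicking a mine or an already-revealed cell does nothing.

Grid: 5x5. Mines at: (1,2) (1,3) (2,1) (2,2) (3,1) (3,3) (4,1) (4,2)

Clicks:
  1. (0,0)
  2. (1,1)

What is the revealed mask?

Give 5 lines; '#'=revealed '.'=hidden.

Answer: ##...
##...
.....
.....
.....

Derivation:
Click 1 (0,0) count=0: revealed 4 new [(0,0) (0,1) (1,0) (1,1)] -> total=4
Click 2 (1,1) count=3: revealed 0 new [(none)] -> total=4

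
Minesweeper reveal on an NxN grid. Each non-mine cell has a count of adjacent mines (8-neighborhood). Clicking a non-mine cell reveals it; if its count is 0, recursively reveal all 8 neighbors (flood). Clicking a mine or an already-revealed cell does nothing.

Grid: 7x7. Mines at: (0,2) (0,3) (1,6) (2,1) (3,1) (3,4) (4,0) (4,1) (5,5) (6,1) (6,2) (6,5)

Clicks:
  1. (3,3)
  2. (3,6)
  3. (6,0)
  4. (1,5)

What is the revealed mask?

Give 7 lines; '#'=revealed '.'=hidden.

Answer: .......
.....#.
.....##
...#.##
.....##
.......
#......

Derivation:
Click 1 (3,3) count=1: revealed 1 new [(3,3)] -> total=1
Click 2 (3,6) count=0: revealed 6 new [(2,5) (2,6) (3,5) (3,6) (4,5) (4,6)] -> total=7
Click 3 (6,0) count=1: revealed 1 new [(6,0)] -> total=8
Click 4 (1,5) count=1: revealed 1 new [(1,5)] -> total=9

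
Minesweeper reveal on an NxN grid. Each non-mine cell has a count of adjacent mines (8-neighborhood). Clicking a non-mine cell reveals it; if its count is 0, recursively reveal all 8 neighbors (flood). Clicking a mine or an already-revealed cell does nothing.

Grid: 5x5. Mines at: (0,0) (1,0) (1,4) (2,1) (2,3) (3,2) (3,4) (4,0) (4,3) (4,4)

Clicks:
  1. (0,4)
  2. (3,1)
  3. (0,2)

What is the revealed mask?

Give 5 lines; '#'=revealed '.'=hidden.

Answer: .####
.###.
.....
.#...
.....

Derivation:
Click 1 (0,4) count=1: revealed 1 new [(0,4)] -> total=1
Click 2 (3,1) count=3: revealed 1 new [(3,1)] -> total=2
Click 3 (0,2) count=0: revealed 6 new [(0,1) (0,2) (0,3) (1,1) (1,2) (1,3)] -> total=8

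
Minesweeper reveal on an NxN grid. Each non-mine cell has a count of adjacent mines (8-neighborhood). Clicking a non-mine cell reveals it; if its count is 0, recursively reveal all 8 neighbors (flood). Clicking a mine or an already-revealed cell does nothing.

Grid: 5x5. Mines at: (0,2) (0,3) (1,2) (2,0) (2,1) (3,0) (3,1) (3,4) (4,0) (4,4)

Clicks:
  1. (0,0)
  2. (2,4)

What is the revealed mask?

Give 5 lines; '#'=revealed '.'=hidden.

Click 1 (0,0) count=0: revealed 4 new [(0,0) (0,1) (1,0) (1,1)] -> total=4
Click 2 (2,4) count=1: revealed 1 new [(2,4)] -> total=5

Answer: ##...
##...
....#
.....
.....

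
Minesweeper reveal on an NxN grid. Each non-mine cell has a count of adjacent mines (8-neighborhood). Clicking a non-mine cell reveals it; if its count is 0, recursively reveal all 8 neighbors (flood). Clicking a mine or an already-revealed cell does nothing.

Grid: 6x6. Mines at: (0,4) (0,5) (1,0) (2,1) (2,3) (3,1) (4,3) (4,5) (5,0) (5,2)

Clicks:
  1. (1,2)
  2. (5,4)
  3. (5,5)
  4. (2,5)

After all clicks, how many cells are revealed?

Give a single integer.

Answer: 9

Derivation:
Click 1 (1,2) count=2: revealed 1 new [(1,2)] -> total=1
Click 2 (5,4) count=2: revealed 1 new [(5,4)] -> total=2
Click 3 (5,5) count=1: revealed 1 new [(5,5)] -> total=3
Click 4 (2,5) count=0: revealed 6 new [(1,4) (1,5) (2,4) (2,5) (3,4) (3,5)] -> total=9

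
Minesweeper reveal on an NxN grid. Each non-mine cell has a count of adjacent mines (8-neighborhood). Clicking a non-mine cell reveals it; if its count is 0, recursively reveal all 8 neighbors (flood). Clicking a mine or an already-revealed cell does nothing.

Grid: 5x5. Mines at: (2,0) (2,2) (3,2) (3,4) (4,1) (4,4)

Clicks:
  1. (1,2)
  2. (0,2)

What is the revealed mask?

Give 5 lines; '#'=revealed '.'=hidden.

Answer: #####
#####
...##
.....
.....

Derivation:
Click 1 (1,2) count=1: revealed 1 new [(1,2)] -> total=1
Click 2 (0,2) count=0: revealed 11 new [(0,0) (0,1) (0,2) (0,3) (0,4) (1,0) (1,1) (1,3) (1,4) (2,3) (2,4)] -> total=12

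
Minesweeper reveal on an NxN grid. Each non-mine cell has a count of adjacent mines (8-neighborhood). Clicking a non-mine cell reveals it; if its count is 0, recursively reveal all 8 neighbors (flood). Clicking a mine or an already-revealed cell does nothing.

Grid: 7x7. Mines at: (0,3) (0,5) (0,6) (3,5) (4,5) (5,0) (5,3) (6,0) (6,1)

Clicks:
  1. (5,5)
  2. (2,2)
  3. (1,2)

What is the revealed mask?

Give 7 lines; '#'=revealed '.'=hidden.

Answer: ###....
#####..
#####..
#####..
#####..
.....#.
.......

Derivation:
Click 1 (5,5) count=1: revealed 1 new [(5,5)] -> total=1
Click 2 (2,2) count=0: revealed 23 new [(0,0) (0,1) (0,2) (1,0) (1,1) (1,2) (1,3) (1,4) (2,0) (2,1) (2,2) (2,3) (2,4) (3,0) (3,1) (3,2) (3,3) (3,4) (4,0) (4,1) (4,2) (4,3) (4,4)] -> total=24
Click 3 (1,2) count=1: revealed 0 new [(none)] -> total=24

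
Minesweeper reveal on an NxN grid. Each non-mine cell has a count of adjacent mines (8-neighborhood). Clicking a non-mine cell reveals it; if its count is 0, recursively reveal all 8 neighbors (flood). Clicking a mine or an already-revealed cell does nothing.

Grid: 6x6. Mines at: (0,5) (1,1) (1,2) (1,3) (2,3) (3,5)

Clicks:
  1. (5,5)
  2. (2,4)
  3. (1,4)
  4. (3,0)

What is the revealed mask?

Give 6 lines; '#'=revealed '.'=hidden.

Answer: ......
....#.
###.#.
#####.
######
######

Derivation:
Click 1 (5,5) count=0: revealed 20 new [(2,0) (2,1) (2,2) (3,0) (3,1) (3,2) (3,3) (3,4) (4,0) (4,1) (4,2) (4,3) (4,4) (4,5) (5,0) (5,1) (5,2) (5,3) (5,4) (5,5)] -> total=20
Click 2 (2,4) count=3: revealed 1 new [(2,4)] -> total=21
Click 3 (1,4) count=3: revealed 1 new [(1,4)] -> total=22
Click 4 (3,0) count=0: revealed 0 new [(none)] -> total=22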